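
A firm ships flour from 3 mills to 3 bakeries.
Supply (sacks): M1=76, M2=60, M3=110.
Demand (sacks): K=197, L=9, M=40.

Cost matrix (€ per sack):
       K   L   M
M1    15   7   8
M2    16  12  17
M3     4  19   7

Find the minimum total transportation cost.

One minimum-cost allocation:
  M1–K: 27 × €15 = €405
  M1–L: 9 × €7 = €63
  M1–M: 40 × €8 = €320
  M2–K: 60 × €16 = €960
  M3–K: 110 × €4 = €440
Total = 405 + 63 + 320 + 960 + 440 = €2188.

2188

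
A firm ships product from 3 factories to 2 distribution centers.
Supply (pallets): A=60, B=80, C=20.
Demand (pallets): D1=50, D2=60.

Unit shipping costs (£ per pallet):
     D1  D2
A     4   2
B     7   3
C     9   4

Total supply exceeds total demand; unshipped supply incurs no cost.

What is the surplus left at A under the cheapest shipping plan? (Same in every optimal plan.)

An optimal plan:
  A–D1: 50 × £4 = £200
  A–D2: 10 × £2 = £20
  B–D2: 50 × £3 = £150
Total cost = £370.
A ships 60 of its 60, leaving 0.

0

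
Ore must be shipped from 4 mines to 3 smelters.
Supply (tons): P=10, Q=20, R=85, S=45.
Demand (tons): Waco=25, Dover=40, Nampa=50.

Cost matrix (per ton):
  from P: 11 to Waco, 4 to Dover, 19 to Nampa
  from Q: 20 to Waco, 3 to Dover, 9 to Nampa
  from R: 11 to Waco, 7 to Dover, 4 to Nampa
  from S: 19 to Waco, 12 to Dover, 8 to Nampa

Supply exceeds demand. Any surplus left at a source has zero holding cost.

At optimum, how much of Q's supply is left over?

0

Minimum-cost shipments:
  P to Dover: 10 × 4 = 40
  Q to Dover: 20 × 3 = 60
  R to Waco: 25 × 11 = 275
  R to Dover: 10 × 7 = 70
  R to Nampa: 50 × 4 = 200
Total cost = 645.
Q ships 20 of its 20, leaving 0.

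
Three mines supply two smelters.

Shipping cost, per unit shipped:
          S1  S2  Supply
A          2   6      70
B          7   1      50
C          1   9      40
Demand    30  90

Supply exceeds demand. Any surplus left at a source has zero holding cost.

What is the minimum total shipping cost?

A cheapest plan:
  A→S2: 40 × 6 = 240
  B→S2: 50 × 1 = 50
  C→S1: 30 × 1 = 30
Total = 240 + 50 + 30 = 320.

320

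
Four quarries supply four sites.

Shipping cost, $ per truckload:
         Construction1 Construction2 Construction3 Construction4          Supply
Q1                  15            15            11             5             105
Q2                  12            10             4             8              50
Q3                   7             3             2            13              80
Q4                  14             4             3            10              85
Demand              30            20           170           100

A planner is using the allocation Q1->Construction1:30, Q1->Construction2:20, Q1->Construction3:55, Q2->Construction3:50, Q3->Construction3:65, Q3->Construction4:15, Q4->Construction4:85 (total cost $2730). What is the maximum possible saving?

Current plan cost = 30·15 + 20·15 + 55·11 + 50·4 + 65·2 + 15·13 + 85·10 = $2730.
Optimal plan:
  Q1 to Construction1: 5 × $15 = $75
  Q1 to Construction4: 100 × $5 = $500
  Q2 to Construction3: 50 × $4 = $200
  Q3 to Construction1: 25 × $7 = $175
  Q3 to Construction3: 55 × $2 = $110
  Q4 to Construction2: 20 × $4 = $80
  Q4 to Construction3: 65 × $3 = $195
Optimal cost = $1335.
Saving = 2730 − 1335 = $1395.

1395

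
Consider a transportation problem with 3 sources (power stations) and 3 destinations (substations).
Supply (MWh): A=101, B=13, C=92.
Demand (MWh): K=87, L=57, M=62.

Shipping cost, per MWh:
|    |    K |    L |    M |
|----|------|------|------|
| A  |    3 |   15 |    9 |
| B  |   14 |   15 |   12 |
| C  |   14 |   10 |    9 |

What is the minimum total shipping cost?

1428

A cheapest plan:
  A->K: 87 × 3 = 261
  A->M: 14 × 9 = 126
  B->M: 13 × 12 = 156
  C->L: 57 × 10 = 570
  C->M: 35 × 9 = 315
Total = 261 + 126 + 156 + 570 + 315 = 1428.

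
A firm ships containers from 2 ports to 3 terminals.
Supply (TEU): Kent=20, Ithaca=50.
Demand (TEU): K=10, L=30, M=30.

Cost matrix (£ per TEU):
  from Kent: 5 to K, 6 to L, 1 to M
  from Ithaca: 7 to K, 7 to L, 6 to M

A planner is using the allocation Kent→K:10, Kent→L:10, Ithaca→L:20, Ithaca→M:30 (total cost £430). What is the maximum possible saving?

70

Current plan cost = 10·5 + 10·6 + 20·7 + 30·6 = £430.
Optimal plan:
  Kent->M: 20 × £1 = £20
  Ithaca->K: 10 × £7 = £70
  Ithaca->L: 30 × £7 = £210
  Ithaca->M: 10 × £6 = £60
Optimal cost = £360.
Saving = 430 − 360 = £70.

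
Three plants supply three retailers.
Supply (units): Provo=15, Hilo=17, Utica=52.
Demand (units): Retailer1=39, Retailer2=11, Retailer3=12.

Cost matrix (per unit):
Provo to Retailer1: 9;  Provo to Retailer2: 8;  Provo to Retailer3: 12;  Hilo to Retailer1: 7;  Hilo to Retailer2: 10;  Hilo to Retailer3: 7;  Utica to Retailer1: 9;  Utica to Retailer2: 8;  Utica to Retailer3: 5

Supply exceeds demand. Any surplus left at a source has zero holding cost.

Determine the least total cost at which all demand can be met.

A cheapest plan:
  Provo–Retailer2: 11 units
  Hilo–Retailer1: 17 units
  Utica–Retailer1: 22 units
  Utica–Retailer3: 12 units
Total cost = 465.

465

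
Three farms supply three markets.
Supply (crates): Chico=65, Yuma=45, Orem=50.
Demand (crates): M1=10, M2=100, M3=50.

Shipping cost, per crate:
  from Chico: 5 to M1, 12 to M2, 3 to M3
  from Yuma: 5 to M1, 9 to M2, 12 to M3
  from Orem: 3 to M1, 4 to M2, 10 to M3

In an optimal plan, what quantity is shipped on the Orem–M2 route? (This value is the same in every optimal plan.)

Solving gives:
  Chico–M1: 10 crates
  Chico–M2: 5 crates
  Chico–M3: 50 crates
  Yuma–M2: 45 crates
  Orem–M2: 50 crates
Total cost = 865.
So Orem→M2 carries 50 crates.

50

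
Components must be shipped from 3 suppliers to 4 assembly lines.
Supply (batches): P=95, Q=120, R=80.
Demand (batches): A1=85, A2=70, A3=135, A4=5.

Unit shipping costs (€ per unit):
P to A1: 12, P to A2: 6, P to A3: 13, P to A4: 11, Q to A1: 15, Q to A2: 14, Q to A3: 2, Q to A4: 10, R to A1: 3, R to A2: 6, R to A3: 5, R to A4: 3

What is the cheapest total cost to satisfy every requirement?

Optimal allocation:
  P to A1: 5 × €12 = €60
  P to A2: 70 × €6 = €420
  P to A3: 15 × €13 = €195
  P to A4: 5 × €11 = €55
  Q to A3: 120 × €2 = €240
  R to A1: 80 × €3 = €240
Total = 60 + 420 + 195 + 55 + 240 + 240 = €1210.
(Supply check: P ships 95; Q ships 120; R ships 80.)

1210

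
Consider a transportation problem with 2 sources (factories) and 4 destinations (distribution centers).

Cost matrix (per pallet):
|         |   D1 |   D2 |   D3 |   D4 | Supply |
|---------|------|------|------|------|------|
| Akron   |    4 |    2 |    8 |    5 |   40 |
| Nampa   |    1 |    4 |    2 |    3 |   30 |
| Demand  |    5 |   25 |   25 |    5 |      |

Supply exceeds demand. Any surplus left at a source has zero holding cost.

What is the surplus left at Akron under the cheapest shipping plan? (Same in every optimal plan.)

10

An optimal plan:
  Akron to D2: 25 × 2 = 50
  Akron to D4: 5 × 5 = 25
  Nampa to D1: 5 × 1 = 5
  Nampa to D3: 25 × 2 = 50
Total cost = 130.
Akron ships 30 of its 40, leaving 10.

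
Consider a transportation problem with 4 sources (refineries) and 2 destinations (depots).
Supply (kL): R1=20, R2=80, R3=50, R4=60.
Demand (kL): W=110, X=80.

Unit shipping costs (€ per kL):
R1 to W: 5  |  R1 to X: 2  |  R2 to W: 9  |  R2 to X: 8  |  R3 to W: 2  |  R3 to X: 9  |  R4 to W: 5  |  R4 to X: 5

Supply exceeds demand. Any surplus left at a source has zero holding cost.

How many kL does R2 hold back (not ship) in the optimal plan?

Minimum-cost shipments:
  R1→X: 20 × €2 = €40
  R2→X: 60 × €8 = €480
  R3→W: 50 × €2 = €100
  R4→W: 60 × €5 = €300
Total cost = €920.
R2 ships 60 of its 80, leaving 20.

20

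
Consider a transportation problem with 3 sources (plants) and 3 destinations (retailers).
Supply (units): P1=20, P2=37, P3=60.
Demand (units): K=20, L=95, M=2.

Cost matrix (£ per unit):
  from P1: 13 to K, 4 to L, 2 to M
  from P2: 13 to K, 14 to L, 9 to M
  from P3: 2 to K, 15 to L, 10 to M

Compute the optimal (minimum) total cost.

A cheapest plan:
  P1–L: 20 × £4 = £80
  P2–L: 35 × £14 = £490
  P2–M: 2 × £9 = £18
  P3–K: 20 × £2 = £40
  P3–L: 40 × £15 = £600
Total = 80 + 490 + 18 + 40 + 600 = £1228.

1228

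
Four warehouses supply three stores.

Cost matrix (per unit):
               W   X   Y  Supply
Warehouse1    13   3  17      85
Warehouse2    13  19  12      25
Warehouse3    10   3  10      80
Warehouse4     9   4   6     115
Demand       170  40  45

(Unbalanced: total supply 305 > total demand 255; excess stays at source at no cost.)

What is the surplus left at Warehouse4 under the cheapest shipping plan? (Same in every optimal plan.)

An optimal plan:
  Warehouse1–W: 20 × 13 = 260
  Warehouse1–X: 40 × 3 = 120
  Warehouse3–W: 80 × 10 = 800
  Warehouse4–W: 70 × 9 = 630
  Warehouse4–Y: 45 × 6 = 270
Total cost = 2080.
Warehouse4 ships 115 of its 115, leaving 0.

0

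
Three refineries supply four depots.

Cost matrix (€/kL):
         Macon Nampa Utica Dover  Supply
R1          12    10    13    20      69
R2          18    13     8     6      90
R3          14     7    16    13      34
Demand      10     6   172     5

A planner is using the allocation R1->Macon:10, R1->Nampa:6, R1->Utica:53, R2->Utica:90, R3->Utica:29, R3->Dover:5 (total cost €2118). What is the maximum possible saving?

Current plan cost = 10·12 + 6·10 + 53·13 + 90·8 + 29·16 + 5·13 = €2118.
Optimal plan:
  R1→Utica: 69 kL
  R2→Utica: 90 kL
  R3→Macon: 10 kL
  R3→Nampa: 6 kL
  R3→Utica: 13 kL
  R3→Dover: 5 kL
Optimal cost = €2072.
Saving = 2118 − 2072 = €46.

46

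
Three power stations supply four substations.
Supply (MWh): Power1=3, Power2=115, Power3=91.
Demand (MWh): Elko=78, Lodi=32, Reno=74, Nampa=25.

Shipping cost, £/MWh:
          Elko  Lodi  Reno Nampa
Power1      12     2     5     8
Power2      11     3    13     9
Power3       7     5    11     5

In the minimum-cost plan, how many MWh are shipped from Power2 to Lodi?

32

The minimum-cost plan:
  Power1 to Reno: 3 × £5 = £15
  Power2 to Elko: 12 × £11 = £132
  Power2 to Lodi: 32 × £3 = £96
  Power2 to Reno: 71 × £13 = £923
  Power3 to Elko: 66 × £7 = £462
  Power3 to Nampa: 25 × £5 = £125
Total cost = £1753.
So Power2→Lodi carries 32 MWh.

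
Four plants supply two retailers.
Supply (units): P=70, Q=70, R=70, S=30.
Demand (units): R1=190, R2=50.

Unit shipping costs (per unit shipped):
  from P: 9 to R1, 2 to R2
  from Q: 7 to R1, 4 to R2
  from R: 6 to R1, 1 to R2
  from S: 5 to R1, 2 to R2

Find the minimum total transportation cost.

One minimum-cost allocation:
  P–R1: 20 × 9 = 180
  P–R2: 50 × 2 = 100
  Q–R1: 70 × 7 = 490
  R–R1: 70 × 6 = 420
  S–R1: 30 × 5 = 150
Total = 180 + 100 + 490 + 420 + 150 = 1340.

1340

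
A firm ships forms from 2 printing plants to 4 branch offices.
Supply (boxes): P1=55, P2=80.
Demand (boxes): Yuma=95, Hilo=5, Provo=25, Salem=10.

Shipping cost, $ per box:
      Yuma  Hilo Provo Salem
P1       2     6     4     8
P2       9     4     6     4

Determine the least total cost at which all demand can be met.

An optimal shipping plan:
  P1->Yuma: 55 boxes
  P2->Yuma: 40 boxes
  P2->Hilo: 5 boxes
  P2->Provo: 25 boxes
  P2->Salem: 10 boxes
Total cost = $680.
(Supply check: P1 ships 55; P2 ships 80.)

680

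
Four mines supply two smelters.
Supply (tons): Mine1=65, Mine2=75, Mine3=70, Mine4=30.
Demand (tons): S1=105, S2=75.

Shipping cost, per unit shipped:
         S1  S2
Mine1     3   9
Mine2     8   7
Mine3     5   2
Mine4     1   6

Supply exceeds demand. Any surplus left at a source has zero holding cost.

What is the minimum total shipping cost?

One minimum-cost allocation:
  Mine1 to S1: 65 tons
  Mine2 to S1: 10 tons
  Mine2 to S2: 5 tons
  Mine3 to S2: 70 tons
  Mine4 to S1: 30 tons
Total cost = 480.
(Supply check: Mine1 ships 65; Mine2 ships 15; Mine3 ships 70; Mine4 ships 30.)

480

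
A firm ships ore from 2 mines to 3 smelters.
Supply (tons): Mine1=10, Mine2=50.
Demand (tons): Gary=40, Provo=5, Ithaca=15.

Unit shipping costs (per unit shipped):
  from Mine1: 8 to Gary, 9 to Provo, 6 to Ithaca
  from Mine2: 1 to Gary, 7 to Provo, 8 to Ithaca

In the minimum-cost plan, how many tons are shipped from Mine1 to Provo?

Optimal shipments:
  Mine1 to Ithaca: 10 × 6 = 60
  Mine2 to Gary: 40 × 1 = 40
  Mine2 to Provo: 5 × 7 = 35
  Mine2 to Ithaca: 5 × 8 = 40
Total cost = 175.
The route Mine1→Provo is not used.

0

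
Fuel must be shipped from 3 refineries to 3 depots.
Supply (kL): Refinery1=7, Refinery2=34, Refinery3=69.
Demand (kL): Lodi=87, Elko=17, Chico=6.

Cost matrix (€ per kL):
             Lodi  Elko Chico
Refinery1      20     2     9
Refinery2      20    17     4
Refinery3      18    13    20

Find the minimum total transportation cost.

An optimal shipping plan:
  Refinery1→Elko: 7 × €2 = €14
  Refinery2→Lodi: 28 × €20 = €560
  Refinery2→Chico: 6 × €4 = €24
  Refinery3→Lodi: 59 × €18 = €1062
  Refinery3→Elko: 10 × €13 = €130
Total = 14 + 560 + 24 + 1062 + 130 = €1790.
(Supply check: Refinery1 ships 7; Refinery2 ships 34; Refinery3 ships 69.)

1790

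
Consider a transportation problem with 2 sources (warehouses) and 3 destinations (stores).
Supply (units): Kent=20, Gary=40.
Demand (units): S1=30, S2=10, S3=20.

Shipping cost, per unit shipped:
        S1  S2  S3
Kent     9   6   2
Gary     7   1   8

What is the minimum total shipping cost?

260

A cheapest plan:
  Kent to S3: 20 × 2 = 40
  Gary to S1: 30 × 7 = 210
  Gary to S2: 10 × 1 = 10
Total = 40 + 210 + 10 = 260.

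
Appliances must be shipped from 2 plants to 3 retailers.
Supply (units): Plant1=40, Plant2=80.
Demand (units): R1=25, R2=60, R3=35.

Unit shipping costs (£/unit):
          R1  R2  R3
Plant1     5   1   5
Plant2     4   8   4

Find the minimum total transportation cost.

440

A cheapest plan:
  Plant1 to R2: 40 units
  Plant2 to R1: 25 units
  Plant2 to R2: 20 units
  Plant2 to R3: 35 units
Total cost = £440.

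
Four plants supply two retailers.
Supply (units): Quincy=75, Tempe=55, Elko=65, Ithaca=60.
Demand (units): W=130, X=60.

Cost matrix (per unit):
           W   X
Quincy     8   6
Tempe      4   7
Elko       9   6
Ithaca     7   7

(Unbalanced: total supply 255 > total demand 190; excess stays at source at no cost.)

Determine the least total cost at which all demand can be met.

1120

One minimum-cost allocation:
  Quincy to W: 15 × 8 = 120
  Quincy to X: 60 × 6 = 360
  Tempe to W: 55 × 4 = 220
  Ithaca to W: 60 × 7 = 420
Total = 120 + 360 + 220 + 420 = 1120.
(Supply check: Quincy ships 75; Tempe ships 55; Elko ships 0; Ithaca ships 60.)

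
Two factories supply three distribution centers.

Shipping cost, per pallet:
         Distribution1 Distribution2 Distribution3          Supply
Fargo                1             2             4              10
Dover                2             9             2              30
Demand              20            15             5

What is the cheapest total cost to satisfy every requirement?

115

An optimal shipping plan:
  Fargo→Distribution2: 10 × 2 = 20
  Dover→Distribution1: 20 × 2 = 40
  Dover→Distribution2: 5 × 9 = 45
  Dover→Distribution3: 5 × 2 = 10
Total = 20 + 40 + 45 + 10 = 115.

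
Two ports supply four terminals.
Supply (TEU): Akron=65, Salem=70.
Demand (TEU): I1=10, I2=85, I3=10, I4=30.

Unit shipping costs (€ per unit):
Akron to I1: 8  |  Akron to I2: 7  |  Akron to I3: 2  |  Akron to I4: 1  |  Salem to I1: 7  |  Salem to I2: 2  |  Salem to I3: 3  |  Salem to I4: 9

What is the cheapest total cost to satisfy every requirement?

375

A cheapest plan:
  Akron→I1: 10 × €8 = €80
  Akron→I2: 15 × €7 = €105
  Akron→I3: 10 × €2 = €20
  Akron→I4: 30 × €1 = €30
  Salem→I2: 70 × €2 = €140
Total = 80 + 105 + 20 + 30 + 140 = €375.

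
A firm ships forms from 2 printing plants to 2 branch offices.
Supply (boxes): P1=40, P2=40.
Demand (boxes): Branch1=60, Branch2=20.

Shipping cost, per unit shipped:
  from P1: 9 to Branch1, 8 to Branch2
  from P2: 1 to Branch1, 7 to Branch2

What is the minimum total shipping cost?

380

One minimum-cost allocation:
  P1–Branch1: 20 × 9 = 180
  P1–Branch2: 20 × 8 = 160
  P2–Branch1: 40 × 1 = 40
Total = 180 + 160 + 40 = 380.
(Supply check: P1 ships 40; P2 ships 40.)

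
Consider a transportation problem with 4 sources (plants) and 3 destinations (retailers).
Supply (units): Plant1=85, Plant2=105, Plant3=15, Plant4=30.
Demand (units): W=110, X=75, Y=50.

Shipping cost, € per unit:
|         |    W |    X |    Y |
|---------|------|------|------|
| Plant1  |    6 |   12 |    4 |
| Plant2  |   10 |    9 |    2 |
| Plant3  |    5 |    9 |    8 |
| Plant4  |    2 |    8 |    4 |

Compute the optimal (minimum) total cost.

Optimal allocation:
  Plant1→W: 80 units
  Plant1→Y: 5 units
  Plant2→X: 60 units
  Plant2→Y: 45 units
  Plant3→X: 15 units
  Plant4→W: 30 units
Total cost = €1325.

1325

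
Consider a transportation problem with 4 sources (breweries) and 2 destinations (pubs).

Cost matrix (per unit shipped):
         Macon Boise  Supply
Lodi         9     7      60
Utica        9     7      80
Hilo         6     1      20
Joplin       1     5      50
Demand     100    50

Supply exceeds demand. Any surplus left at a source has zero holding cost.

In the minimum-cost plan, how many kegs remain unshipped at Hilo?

0

Minimum-cost shipments:
  Utica to Macon: 50 kegs
  Utica to Boise: 30 kegs
  Hilo to Boise: 20 kegs
  Joplin to Macon: 50 kegs
Total cost = 730.
Hilo ships 20 of its 20, leaving 0.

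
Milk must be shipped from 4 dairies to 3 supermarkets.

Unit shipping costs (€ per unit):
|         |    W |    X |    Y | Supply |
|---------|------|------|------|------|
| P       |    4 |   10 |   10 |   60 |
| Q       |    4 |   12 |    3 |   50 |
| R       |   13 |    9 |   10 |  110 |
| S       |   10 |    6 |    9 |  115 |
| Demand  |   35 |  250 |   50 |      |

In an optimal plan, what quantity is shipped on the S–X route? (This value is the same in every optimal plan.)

115

The minimum-cost plan:
  P->W: 35 × €4 = €140
  P->X: 25 × €10 = €250
  Q->Y: 50 × €3 = €150
  R->X: 110 × €9 = €990
  S->X: 115 × €6 = €690
Total cost = €2220.
So S→X carries 115 crates.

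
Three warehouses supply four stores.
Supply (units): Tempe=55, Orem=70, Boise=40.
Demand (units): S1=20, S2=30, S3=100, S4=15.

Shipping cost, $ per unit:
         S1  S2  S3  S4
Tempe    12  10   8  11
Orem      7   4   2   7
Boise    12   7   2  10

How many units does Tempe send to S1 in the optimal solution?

20

Optimal shipments:
  Tempe→S1: 20 × $12 = $240
  Tempe→S2: 20 × $10 = $200
  Tempe→S4: 15 × $11 = $165
  Orem→S2: 10 × $4 = $40
  Orem→S3: 60 × $2 = $120
  Boise→S3: 40 × $2 = $80
Total cost = $845.
So Tempe→S1 carries 20 units.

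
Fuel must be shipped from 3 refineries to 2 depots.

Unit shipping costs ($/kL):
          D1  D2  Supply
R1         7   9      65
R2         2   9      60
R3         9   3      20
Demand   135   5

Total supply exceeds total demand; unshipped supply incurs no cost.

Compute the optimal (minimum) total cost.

One minimum-cost allocation:
  R1->D1: 65 kL
  R2->D1: 60 kL
  R3->D1: 10 kL
  R3->D2: 5 kL
Total cost = $680.
(Supply check: R1 ships 65; R2 ships 60; R3 ships 15.)

680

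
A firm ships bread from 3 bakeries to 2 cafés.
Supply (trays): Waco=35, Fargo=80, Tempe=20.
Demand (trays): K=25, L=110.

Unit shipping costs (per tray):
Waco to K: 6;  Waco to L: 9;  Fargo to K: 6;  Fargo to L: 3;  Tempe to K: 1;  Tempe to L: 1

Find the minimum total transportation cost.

One minimum-cost allocation:
  Waco–K: 25 trays
  Waco–L: 10 trays
  Fargo–L: 80 trays
  Tempe–L: 20 trays
Total cost = 500.

500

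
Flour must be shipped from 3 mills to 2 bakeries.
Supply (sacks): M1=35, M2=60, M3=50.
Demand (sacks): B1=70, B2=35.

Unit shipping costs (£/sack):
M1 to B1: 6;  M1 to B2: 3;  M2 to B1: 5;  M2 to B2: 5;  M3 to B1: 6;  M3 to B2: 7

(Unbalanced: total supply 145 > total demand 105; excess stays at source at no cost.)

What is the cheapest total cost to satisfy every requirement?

465

An optimal shipping plan:
  M1 to B2: 35 sacks
  M2 to B1: 60 sacks
  M3 to B1: 10 sacks
Total cost = £465.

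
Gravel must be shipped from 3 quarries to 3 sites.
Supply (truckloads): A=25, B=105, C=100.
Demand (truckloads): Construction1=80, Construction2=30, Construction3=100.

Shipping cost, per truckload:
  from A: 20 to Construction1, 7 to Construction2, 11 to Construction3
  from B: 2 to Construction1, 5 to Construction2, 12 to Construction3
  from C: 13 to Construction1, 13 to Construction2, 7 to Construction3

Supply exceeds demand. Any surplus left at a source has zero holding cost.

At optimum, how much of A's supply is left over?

Minimum-cost shipments:
  A–Construction2: 5 × 7 = 35
  B–Construction1: 80 × 2 = 160
  B–Construction2: 25 × 5 = 125
  C–Construction3: 100 × 7 = 700
Total cost = 1020.
A ships 5 of its 25, leaving 20.

20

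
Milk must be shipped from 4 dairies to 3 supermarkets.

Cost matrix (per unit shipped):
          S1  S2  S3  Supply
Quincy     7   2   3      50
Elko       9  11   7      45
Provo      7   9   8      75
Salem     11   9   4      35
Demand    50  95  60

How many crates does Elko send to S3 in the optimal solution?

Optimal shipments:
  Quincy–S2: 50 × 2 = 100
  Elko–S2: 20 × 11 = 220
  Elko–S3: 25 × 7 = 175
  Provo–S1: 50 × 7 = 350
  Provo–S2: 25 × 9 = 225
  Salem–S3: 35 × 4 = 140
Total cost = 1210.
So Elko→S3 carries 25 crates.

25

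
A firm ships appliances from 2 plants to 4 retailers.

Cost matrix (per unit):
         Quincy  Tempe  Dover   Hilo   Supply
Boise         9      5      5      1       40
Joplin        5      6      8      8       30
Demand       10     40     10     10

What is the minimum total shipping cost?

330

A cheapest plan:
  Boise->Tempe: 20 units
  Boise->Dover: 10 units
  Boise->Hilo: 10 units
  Joplin->Quincy: 10 units
  Joplin->Tempe: 20 units
Total cost = 330.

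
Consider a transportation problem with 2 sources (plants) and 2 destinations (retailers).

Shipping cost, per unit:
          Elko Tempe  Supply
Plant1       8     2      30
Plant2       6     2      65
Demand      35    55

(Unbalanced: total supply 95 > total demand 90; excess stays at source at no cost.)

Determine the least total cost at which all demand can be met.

A cheapest plan:
  Plant1->Tempe: 30 × 2 = 60
  Plant2->Elko: 35 × 6 = 210
  Plant2->Tempe: 25 × 2 = 50
Total = 60 + 210 + 50 = 320.

320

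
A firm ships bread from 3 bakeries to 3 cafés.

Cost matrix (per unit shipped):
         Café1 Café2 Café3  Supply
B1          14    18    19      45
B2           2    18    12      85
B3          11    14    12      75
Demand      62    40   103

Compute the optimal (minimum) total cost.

2115

Optimal allocation:
  B1 to Café2: 40 × 18 = 720
  B1 to Café3: 5 × 19 = 95
  B2 to Café1: 62 × 2 = 124
  B2 to Café3: 23 × 12 = 276
  B3 to Café3: 75 × 12 = 900
Total = 720 + 95 + 124 + 276 + 900 = 2115.
(Supply check: B1 ships 45; B2 ships 85; B3 ships 75.)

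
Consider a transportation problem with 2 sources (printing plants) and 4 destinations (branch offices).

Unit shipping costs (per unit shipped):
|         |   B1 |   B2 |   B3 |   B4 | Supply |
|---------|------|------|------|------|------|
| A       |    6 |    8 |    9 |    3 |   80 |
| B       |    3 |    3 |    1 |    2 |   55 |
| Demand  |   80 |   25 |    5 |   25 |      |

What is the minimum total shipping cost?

An optimal shipping plan:
  A→B1: 55 × 6 = 330
  A→B4: 25 × 3 = 75
  B→B1: 25 × 3 = 75
  B→B2: 25 × 3 = 75
  B→B3: 5 × 1 = 5
Total = 330 + 75 + 75 + 75 + 5 = 560.

560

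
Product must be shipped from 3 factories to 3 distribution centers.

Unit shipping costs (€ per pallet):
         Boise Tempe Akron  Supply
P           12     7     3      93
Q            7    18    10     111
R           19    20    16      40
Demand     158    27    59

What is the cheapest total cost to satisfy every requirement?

Optimal allocation:
  P to Boise: 7 × €12 = €84
  P to Tempe: 27 × €7 = €189
  P to Akron: 59 × €3 = €177
  Q to Boise: 111 × €7 = €777
  R to Boise: 40 × €19 = €760
Total = 84 + 189 + 177 + 777 + 760 = €1987.

1987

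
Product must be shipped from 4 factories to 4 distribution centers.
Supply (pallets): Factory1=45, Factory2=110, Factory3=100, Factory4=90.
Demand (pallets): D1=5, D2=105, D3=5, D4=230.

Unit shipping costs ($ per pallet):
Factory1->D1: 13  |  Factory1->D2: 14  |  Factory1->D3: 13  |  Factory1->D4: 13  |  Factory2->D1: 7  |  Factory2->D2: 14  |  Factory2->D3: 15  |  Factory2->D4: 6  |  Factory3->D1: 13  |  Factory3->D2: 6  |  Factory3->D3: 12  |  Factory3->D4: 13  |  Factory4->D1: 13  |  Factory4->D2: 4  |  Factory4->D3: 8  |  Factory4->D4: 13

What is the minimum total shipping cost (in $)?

One minimum-cost allocation:
  Factory1 to D4: 45 × $13 = $585
  Factory2 to D4: 110 × $6 = $660
  Factory3 to D1: 5 × $13 = $65
  Factory3 to D2: 20 × $6 = $120
  Factory3 to D4: 75 × $13 = $975
  Factory4 to D2: 85 × $4 = $340
  Factory4 to D3: 5 × $8 = $40
Total = 585 + 660 + 65 + 120 + 975 + 340 + 40 = $2785.

2785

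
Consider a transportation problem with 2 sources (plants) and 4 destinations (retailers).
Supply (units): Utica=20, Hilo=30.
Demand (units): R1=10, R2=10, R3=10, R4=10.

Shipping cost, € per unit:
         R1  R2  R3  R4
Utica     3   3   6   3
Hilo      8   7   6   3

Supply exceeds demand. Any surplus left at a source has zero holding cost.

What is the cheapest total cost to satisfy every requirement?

150

One minimum-cost allocation:
  Utica–R1: 10 × €3 = €30
  Utica–R2: 10 × €3 = €30
  Hilo–R3: 10 × €6 = €60
  Hilo–R4: 10 × €3 = €30
Total = 30 + 30 + 60 + 30 = €150.
(Supply check: Utica ships 20; Hilo ships 20.)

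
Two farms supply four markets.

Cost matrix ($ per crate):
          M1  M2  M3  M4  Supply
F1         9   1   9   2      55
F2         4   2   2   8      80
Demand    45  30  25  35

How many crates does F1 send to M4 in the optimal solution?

35

Optimal shipments:
  F1 to M2: 20 × $1 = $20
  F1 to M4: 35 × $2 = $70
  F2 to M1: 45 × $4 = $180
  F2 to M2: 10 × $2 = $20
  F2 to M3: 25 × $2 = $50
Total cost = $340.
So F1→M4 carries 35 crates.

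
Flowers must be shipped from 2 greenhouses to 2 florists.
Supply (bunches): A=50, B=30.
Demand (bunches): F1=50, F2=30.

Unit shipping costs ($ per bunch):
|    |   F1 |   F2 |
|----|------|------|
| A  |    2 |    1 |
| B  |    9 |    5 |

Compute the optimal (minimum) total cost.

Optimal allocation:
  A–F1: 50 × $2 = $100
  B–F2: 30 × $5 = $150
Total = 100 + 150 = $250.
(Supply check: A ships 50; B ships 30.)

250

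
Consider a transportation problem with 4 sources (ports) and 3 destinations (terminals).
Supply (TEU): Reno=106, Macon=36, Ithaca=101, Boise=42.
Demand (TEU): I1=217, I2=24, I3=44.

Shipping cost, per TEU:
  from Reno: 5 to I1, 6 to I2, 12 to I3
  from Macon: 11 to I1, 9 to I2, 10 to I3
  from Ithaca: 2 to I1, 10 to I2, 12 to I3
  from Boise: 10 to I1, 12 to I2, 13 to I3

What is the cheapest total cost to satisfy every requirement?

One minimum-cost allocation:
  Reno→I1: 82 × 5 = 410
  Reno→I2: 24 × 6 = 144
  Macon→I3: 36 × 10 = 360
  Ithaca→I1: 101 × 2 = 202
  Boise→I1: 34 × 10 = 340
  Boise→I3: 8 × 13 = 104
Total = 410 + 144 + 360 + 202 + 340 + 104 = 1560.

1560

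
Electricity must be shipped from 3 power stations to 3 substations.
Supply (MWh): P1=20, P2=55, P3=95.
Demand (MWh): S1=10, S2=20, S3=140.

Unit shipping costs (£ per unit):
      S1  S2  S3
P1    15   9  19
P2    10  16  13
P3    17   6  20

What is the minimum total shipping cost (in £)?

Optimal allocation:
  P1–S1: 10 × £15 = £150
  P1–S3: 10 × £19 = £190
  P2–S3: 55 × £13 = £715
  P3–S2: 20 × £6 = £120
  P3–S3: 75 × £20 = £1500
Total = 150 + 190 + 715 + 120 + 1500 = £2675.

2675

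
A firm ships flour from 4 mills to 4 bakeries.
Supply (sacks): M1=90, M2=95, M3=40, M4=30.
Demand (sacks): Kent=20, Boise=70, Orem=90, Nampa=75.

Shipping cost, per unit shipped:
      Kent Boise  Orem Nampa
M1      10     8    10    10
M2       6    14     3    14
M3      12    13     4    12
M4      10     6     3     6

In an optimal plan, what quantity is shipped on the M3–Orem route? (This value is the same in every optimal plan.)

The minimum-cost plan:
  M1–Boise: 70 × 8 = 560
  M1–Nampa: 20 × 10 = 200
  M2–Kent: 20 × 6 = 120
  M2–Orem: 75 × 3 = 225
  M3–Orem: 15 × 4 = 60
  M3–Nampa: 25 × 12 = 300
  M4–Nampa: 30 × 6 = 180
Total cost = 1645.
So M3→Orem carries 15 sacks.

15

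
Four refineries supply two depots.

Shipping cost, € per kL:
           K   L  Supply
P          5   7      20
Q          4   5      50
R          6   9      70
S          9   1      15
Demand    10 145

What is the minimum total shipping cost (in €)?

One minimum-cost allocation:
  P→L: 20 × €7 = €140
  Q→L: 50 × €5 = €250
  R→K: 10 × €6 = €60
  R→L: 60 × €9 = €540
  S→L: 15 × €1 = €15
Total = 140 + 250 + 60 + 540 + 15 = €1005.

1005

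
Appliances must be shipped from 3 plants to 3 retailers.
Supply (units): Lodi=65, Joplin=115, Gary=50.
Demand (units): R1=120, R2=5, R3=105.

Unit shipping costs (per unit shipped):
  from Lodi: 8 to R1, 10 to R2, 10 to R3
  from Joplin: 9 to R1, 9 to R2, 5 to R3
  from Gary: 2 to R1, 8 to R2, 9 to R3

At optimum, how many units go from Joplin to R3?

Solving gives:
  Lodi→R1: 65 × 8 = 520
  Joplin→R1: 5 × 9 = 45
  Joplin→R2: 5 × 9 = 45
  Joplin→R3: 105 × 5 = 525
  Gary→R1: 50 × 2 = 100
Total cost = 1235.
So Joplin→R3 carries 105 units.

105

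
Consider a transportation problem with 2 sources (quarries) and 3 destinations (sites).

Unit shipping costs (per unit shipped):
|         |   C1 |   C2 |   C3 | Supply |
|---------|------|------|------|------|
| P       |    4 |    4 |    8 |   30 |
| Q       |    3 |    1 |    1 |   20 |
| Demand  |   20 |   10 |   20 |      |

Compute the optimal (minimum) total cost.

140

Optimal allocation:
  P->C1: 20 × 4 = 80
  P->C2: 10 × 4 = 40
  Q->C3: 20 × 1 = 20
Total = 80 + 40 + 20 = 140.
(Supply check: P ships 30; Q ships 20.)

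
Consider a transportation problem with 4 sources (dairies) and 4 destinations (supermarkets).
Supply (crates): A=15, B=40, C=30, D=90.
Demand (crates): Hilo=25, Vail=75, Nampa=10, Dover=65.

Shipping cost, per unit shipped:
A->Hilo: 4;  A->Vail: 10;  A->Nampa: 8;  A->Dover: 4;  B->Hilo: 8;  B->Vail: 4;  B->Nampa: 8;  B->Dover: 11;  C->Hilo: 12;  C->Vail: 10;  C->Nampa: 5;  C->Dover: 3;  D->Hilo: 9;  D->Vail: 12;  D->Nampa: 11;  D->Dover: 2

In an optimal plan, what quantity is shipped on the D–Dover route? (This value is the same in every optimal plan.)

65

The minimum-cost plan:
  A→Hilo: 15 × 4 = 60
  B→Vail: 40 × 4 = 160
  C→Vail: 20 × 10 = 200
  C→Nampa: 10 × 5 = 50
  D→Hilo: 10 × 9 = 90
  D→Vail: 15 × 12 = 180
  D→Dover: 65 × 2 = 130
Total cost = 870.
So D→Dover carries 65 crates.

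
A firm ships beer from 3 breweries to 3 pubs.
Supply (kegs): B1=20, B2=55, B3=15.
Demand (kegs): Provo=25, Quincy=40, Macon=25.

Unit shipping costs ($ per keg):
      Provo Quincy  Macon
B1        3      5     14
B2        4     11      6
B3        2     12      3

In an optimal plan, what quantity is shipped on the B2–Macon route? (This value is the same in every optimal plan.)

10

Solving gives:
  B1->Quincy: 20 × $5 = $100
  B2->Provo: 25 × $4 = $100
  B2->Quincy: 20 × $11 = $220
  B2->Macon: 10 × $6 = $60
  B3->Macon: 15 × $3 = $45
Total cost = $525.
So B2→Macon carries 10 kegs.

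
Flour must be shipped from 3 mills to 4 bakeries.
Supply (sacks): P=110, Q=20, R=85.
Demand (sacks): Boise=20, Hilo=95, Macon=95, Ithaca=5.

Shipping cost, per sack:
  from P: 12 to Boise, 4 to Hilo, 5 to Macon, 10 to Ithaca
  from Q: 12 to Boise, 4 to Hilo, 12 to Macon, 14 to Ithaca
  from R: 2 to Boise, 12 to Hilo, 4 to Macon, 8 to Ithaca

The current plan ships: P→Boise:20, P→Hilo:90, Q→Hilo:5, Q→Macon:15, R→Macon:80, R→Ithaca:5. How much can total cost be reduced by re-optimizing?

285

Current plan cost = 20·12 + 90·4 + 5·4 + 15·12 + 80·4 + 5·8 = 1160.
Optimal plan:
  P to Hilo: 75 × 4 = 300
  P to Macon: 35 × 5 = 175
  Q to Hilo: 20 × 4 = 80
  R to Boise: 20 × 2 = 40
  R to Macon: 60 × 4 = 240
  R to Ithaca: 5 × 8 = 40
Optimal cost = 875.
Saving = 1160 − 875 = 285.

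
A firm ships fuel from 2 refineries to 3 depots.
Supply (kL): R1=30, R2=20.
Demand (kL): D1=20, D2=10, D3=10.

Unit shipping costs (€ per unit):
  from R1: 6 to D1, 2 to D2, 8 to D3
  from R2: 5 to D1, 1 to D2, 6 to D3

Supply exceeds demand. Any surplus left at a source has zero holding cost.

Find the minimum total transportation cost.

A cheapest plan:
  R1→D1: 20 × €6 = €120
  R2→D2: 10 × €1 = €10
  R2→D3: 10 × €6 = €60
Total = 120 + 10 + 60 = €190.

190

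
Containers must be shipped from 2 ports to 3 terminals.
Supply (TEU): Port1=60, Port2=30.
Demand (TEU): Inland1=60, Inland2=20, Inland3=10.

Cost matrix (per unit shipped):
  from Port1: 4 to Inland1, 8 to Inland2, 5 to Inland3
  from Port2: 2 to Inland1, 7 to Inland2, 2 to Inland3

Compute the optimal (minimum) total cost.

An optimal shipping plan:
  Port1–Inland1: 40 TEU
  Port1–Inland2: 20 TEU
  Port2–Inland1: 20 TEU
  Port2–Inland3: 10 TEU
Total cost = 380.

380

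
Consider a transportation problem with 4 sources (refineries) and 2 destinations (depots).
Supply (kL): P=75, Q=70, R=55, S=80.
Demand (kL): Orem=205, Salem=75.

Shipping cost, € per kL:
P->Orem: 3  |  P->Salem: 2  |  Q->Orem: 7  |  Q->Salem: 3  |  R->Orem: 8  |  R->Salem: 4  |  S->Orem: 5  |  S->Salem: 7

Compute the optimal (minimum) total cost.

1255

One minimum-cost allocation:
  P to Orem: 75 × €3 = €225
  Q to Orem: 50 × €7 = €350
  Q to Salem: 20 × €3 = €60
  R to Salem: 55 × €4 = €220
  S to Orem: 80 × €5 = €400
Total = 225 + 350 + 60 + 220 + 400 = €1255.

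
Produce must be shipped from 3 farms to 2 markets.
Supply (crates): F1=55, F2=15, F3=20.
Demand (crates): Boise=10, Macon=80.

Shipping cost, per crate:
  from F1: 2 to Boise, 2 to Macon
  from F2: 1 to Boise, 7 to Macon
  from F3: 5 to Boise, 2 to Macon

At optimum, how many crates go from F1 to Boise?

The minimum-cost plan:
  F1->Macon: 55 × 2 = 110
  F2->Boise: 10 × 1 = 10
  F2->Macon: 5 × 7 = 35
  F3->Macon: 20 × 2 = 40
Total cost = 195.
The route F1→Boise is not used.

0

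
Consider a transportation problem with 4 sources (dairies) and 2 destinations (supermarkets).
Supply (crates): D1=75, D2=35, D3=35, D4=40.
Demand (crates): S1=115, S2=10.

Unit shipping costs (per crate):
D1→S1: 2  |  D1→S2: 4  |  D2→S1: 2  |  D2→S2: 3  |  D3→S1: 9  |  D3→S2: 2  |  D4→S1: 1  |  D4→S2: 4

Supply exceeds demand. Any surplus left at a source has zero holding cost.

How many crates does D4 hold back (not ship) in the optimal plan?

Minimum-cost shipments:
  D1→S1: 40 × 2 = 80
  D2→S1: 35 × 2 = 70
  D3→S2: 10 × 2 = 20
  D4→S1: 40 × 1 = 40
Total cost = 210.
D4 ships 40 of its 40, leaving 0.

0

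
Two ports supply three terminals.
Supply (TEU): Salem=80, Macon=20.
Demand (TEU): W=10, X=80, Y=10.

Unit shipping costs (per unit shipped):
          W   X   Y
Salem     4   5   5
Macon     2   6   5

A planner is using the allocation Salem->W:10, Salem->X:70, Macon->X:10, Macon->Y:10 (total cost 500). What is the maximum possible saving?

30

Current plan cost = 10·4 + 70·5 + 10·6 + 10·5 = 500.
Optimal plan:
  Salem to X: 80 × 5 = 400
  Macon to W: 10 × 2 = 20
  Macon to Y: 10 × 5 = 50
Optimal cost = 470.
Saving = 500 − 470 = 30.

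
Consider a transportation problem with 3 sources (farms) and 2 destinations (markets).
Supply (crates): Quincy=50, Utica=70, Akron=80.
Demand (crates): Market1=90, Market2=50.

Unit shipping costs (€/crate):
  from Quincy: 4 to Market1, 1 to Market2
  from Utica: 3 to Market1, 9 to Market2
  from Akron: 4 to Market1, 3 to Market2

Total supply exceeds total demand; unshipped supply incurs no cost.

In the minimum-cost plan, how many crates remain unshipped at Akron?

An optimal plan:
  Quincy→Market2: 50 × €1 = €50
  Utica→Market1: 70 × €3 = €210
  Akron→Market1: 20 × €4 = €80
Total cost = €340.
Akron ships 20 of its 80, leaving 60.

60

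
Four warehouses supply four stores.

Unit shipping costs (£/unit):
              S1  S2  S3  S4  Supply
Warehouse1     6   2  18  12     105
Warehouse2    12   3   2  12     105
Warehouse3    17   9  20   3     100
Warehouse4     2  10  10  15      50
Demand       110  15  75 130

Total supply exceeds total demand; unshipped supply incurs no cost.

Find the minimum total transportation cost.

1300

One minimum-cost allocation:
  Warehouse1→S1: 60 × £6 = £360
  Warehouse1→S2: 15 × £2 = £30
  Warehouse1→S4: 30 × £12 = £360
  Warehouse2→S3: 75 × £2 = £150
  Warehouse3→S4: 100 × £3 = £300
  Warehouse4→S1: 50 × £2 = £100
Total = 360 + 30 + 360 + 150 + 300 + 100 = £1300.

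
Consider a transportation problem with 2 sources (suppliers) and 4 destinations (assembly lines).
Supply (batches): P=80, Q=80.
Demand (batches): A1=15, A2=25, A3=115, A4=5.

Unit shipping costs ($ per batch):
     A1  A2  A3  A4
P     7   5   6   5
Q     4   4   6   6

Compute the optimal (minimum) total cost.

One minimum-cost allocation:
  P→A3: 75 × $6 = $450
  P→A4: 5 × $5 = $25
  Q→A1: 15 × $4 = $60
  Q→A2: 25 × $4 = $100
  Q→A3: 40 × $6 = $240
Total = 450 + 25 + 60 + 100 + 240 = $875.

875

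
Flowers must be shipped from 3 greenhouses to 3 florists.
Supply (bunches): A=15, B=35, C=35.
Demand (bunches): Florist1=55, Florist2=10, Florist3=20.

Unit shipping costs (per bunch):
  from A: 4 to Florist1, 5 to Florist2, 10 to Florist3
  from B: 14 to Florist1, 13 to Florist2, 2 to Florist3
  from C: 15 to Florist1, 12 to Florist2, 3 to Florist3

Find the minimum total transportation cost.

An optimal shipping plan:
  A->Florist1: 15 × 4 = 60
  B->Florist1: 15 × 14 = 210
  B->Florist3: 20 × 2 = 40
  C->Florist1: 25 × 15 = 375
  C->Florist2: 10 × 12 = 120
Total = 60 + 210 + 40 + 375 + 120 = 805.
(Supply check: A ships 15; B ships 35; C ships 35.)

805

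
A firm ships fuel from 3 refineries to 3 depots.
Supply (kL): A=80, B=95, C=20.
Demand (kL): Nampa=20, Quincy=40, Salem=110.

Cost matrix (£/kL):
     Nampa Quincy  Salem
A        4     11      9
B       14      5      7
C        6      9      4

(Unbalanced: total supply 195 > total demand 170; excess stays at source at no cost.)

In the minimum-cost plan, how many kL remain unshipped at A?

Minimum-cost shipments:
  A->Nampa: 20 kL
  A->Salem: 35 kL
  B->Quincy: 40 kL
  B->Salem: 55 kL
  C->Salem: 20 kL
Total cost = £1060.
A ships 55 of its 80, leaving 25.

25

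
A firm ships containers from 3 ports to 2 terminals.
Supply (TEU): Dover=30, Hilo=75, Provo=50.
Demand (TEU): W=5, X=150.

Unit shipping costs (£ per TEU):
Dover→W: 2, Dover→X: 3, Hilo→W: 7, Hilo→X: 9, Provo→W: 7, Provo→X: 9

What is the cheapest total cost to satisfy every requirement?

1205

One minimum-cost allocation:
  Dover–X: 30 TEU
  Hilo–W: 5 TEU
  Hilo–X: 70 TEU
  Provo–X: 50 TEU
Total cost = £1205.
(Supply check: Dover ships 30; Hilo ships 75; Provo ships 50.)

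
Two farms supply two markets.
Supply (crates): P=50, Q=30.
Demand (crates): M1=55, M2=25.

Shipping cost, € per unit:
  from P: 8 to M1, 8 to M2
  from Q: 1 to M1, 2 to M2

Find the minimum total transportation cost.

Optimal allocation:
  P->M1: 25 crates
  P->M2: 25 crates
  Q->M1: 30 crates
Total cost = €430.

430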